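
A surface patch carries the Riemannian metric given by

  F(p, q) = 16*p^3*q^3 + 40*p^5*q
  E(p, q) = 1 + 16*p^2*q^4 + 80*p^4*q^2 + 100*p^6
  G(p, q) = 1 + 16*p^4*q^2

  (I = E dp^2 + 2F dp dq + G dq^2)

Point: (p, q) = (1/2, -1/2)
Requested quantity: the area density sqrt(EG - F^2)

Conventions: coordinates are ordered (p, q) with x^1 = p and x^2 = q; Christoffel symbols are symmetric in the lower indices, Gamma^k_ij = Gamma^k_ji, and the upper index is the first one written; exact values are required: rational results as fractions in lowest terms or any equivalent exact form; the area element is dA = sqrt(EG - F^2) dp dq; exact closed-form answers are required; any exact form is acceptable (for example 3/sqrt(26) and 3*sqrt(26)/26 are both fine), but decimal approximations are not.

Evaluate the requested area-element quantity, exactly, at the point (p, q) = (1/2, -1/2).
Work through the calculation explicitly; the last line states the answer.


E = 65/16, F = -7/8, G = 5/4; EG - F^2 = 69/16

Answer: sqrt(EG - F^2) = sqrt(69)/4


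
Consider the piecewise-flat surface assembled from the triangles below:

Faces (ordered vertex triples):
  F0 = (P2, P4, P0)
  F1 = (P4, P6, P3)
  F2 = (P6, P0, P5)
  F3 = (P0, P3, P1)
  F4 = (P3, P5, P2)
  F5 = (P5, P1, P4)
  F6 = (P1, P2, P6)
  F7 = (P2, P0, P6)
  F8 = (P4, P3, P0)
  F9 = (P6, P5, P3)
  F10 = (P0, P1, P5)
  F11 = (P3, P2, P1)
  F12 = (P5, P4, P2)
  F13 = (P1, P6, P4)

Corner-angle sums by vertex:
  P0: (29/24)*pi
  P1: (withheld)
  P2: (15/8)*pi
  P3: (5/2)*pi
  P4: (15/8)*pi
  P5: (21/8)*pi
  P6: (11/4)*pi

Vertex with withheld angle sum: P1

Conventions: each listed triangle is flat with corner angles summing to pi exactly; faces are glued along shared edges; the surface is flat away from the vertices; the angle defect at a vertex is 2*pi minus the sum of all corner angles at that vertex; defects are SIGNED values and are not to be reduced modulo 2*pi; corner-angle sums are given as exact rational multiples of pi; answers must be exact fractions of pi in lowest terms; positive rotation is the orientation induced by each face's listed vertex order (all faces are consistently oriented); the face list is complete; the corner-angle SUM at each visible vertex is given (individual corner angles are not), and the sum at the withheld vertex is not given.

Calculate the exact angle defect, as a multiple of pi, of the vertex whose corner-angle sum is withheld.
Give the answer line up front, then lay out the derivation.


Answer: defect(P1) = (5/6)*pi

V = 7, E = 21, F = 14; chi = V - E + F = 0
Gauss-Bonnet: total defect = 2*pi*chi = 0; visible defects sum to (-5/6)*pi


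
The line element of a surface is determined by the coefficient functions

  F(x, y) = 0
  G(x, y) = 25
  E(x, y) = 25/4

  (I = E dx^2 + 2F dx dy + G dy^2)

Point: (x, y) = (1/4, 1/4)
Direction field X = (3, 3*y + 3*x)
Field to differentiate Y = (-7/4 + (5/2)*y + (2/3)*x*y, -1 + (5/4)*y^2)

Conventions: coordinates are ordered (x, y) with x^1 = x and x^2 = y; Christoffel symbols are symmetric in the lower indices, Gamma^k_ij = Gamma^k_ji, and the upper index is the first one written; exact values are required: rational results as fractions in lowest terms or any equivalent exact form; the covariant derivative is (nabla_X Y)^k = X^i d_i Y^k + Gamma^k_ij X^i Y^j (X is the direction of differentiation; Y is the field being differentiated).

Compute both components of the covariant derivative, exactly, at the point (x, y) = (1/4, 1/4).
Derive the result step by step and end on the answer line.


E = 25/4, F = 0, G = 25 at the point
E_x = 0, E_y = 0, F_x = 0, F_y = 0, G_x = 0, G_y = 0
EG - F^2 = 625/4;  g^inv = (4/625) * [[25, 0], [0, 25/4]]
first-kind symbols [ij,l] = (1/2)(d_i g_jl + d_j g_il - d_l g_ij): [xx,x] = E_x/2 = 0, [xx,y] = F_x - E_y/2 = 0, [xy,x] = E_y/2 = 0, [xy,y] = G_x/2 = 0, [yy,x] = F_y - G_x/2 = 0, [yy,y] = G_y/2 = 0
Gamma^x_ij = (G*[ij,x] - F*[ij,y])/(EG - F^2), Gamma^y_ij = (E*[ij,y] - F*[ij,x])/(EG - F^2)
Gamma_xxx = 0, Gamma_xxy = 0, Gamma_xyy = 0, Gamma_yxx = 0, Gamma_yxy = 0, Gamma_yyy = 0
X = (3, 3/2), Y = (-13/12, -59/64) at the point

Answer: (nabla_X Y)^x = 9/2, (nabla_X Y)^y = 15/16


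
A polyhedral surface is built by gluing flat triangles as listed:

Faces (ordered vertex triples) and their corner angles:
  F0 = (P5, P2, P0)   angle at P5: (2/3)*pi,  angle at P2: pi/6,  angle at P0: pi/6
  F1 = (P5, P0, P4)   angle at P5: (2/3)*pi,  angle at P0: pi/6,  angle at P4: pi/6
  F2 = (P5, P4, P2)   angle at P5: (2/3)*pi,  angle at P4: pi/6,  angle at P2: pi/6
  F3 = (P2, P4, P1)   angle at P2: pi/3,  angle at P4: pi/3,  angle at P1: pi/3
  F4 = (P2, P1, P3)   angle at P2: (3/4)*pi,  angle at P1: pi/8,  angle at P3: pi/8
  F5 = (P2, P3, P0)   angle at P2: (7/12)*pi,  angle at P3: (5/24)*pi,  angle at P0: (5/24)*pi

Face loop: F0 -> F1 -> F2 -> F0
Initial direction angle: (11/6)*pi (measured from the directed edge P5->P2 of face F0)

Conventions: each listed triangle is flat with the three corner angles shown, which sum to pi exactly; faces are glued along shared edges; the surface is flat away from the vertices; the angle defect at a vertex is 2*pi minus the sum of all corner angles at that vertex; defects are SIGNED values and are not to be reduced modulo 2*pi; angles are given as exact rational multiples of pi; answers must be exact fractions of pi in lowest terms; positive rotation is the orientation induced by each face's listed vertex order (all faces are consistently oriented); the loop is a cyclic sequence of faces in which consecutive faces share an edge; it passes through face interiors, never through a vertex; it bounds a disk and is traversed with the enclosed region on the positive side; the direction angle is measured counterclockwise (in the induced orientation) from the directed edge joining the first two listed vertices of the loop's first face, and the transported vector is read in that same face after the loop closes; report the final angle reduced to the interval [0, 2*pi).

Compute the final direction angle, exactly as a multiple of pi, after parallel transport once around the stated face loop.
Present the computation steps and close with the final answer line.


enclosed vertex P5: corner angles sum to 2*pi, defect = 2*pi - 2*pi = 0
the rotation equals the total enclosed defect, so the final angle is initial + defects (mod 2*pi)
final angle = (11/6)*pi + 0 = (11/6)*pi (mod 2*pi)

Answer: final direction angle = (11/6)*pi


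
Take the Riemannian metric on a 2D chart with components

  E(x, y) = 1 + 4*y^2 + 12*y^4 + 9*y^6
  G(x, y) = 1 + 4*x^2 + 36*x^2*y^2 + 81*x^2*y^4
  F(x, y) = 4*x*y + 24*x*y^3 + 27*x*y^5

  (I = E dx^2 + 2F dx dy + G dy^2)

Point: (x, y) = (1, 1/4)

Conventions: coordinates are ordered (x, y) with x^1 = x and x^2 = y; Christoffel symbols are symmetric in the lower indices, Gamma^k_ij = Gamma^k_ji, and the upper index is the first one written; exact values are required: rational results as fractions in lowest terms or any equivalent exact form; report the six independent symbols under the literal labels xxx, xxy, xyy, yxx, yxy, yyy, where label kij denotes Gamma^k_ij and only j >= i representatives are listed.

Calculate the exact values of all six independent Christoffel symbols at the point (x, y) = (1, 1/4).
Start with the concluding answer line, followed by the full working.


Answer: Gamma_xxx = 0, Gamma_xxy = 5740/32217, Gamma_xyy = 3360/10739, Gamma_yxx = 0, Gamma_yxy = 26896/32217, Gamma_yyy = 15744/10739

E = 5321/4096, F = 1435/1024, G = 1937/256 at the point
E_x = 0, E_y = 1435/512, F_x = 1435/1024, F_y = 2311/256, G_x = 1681/128, G_y = 369/16
EG - F^2 = 32217/4096;  g^inv = (4096/32217) * [[1937/256, -1435/1024], [-1435/1024, 5321/4096]]
first-kind symbols [ij,l] = (1/2)(d_i g_jl + d_j g_il - d_l g_ij): [xx,x] = E_x/2 = 0, [xx,y] = F_x - E_y/2 = 0, [xy,x] = E_y/2 = 1435/1024, [xy,y] = G_x/2 = 1681/256, [yy,x] = F_y - G_x/2 = 315/128, [yy,y] = G_y/2 = 369/32
Gamma^x_ij = (G*[ij,x] - F*[ij,y])/(EG - F^2), Gamma^y_ij = (E*[ij,y] - F*[ij,x])/(EG - F^2)


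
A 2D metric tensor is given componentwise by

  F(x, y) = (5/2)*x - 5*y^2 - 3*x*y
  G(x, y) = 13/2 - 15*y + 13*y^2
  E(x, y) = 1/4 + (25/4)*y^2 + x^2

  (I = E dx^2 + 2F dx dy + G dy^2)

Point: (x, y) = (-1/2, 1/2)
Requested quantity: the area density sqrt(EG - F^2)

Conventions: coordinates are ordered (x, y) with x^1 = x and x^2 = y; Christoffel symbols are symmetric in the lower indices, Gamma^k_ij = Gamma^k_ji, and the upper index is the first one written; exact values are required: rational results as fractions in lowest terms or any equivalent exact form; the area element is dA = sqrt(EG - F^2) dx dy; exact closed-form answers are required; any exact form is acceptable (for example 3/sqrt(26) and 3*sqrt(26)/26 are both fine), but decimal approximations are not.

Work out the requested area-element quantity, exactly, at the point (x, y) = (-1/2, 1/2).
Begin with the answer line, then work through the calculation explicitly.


Answer: sqrt(EG - F^2) = sqrt(101)/8

E = 33/16, F = -7/4, G = 9/4; EG - F^2 = 101/64


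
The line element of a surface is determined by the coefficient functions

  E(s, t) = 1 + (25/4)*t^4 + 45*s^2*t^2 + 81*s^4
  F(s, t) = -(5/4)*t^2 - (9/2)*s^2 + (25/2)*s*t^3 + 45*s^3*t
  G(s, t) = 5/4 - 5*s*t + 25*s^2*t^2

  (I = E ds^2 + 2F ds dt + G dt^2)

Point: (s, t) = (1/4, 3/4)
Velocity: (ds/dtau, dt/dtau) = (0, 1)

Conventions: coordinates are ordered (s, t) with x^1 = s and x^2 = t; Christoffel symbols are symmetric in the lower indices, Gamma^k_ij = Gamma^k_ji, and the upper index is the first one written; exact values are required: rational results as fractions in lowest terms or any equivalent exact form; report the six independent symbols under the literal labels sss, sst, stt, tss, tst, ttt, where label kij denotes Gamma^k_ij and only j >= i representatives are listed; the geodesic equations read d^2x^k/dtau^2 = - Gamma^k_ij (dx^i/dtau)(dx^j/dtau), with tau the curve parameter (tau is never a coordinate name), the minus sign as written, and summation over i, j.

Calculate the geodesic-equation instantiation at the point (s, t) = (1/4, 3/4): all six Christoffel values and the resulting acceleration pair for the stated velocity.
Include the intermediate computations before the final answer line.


E = 4993/1024, F = 441/512, G = 305/256 at the point
E_s = 567/32, E_t = 945/64, F_s = 1197/128, F_t = 525/128, G_s = 105/32, G_t = 35/32
EG - F^2 = 5189/1024;  g^inv = (1024/5189) * [[305/256, -441/512], [-441/512, 4993/1024]]
first-kind symbols [ij,l] = (1/2)(d_i g_jl + d_j g_il - d_l g_ij): [ss,s] = E_s/2 = 567/64, [ss,t] = F_s - E_t/2 = 63/32, [st,s] = E_t/2 = 945/128, [st,t] = G_s/2 = 105/64, [tt,s] = F_t - G_s/2 = 315/128, [tt,t] = G_t/2 = 35/64
Gamma^s_ij = (G*[ij,s] - F*[ij,t])/(EG - F^2), Gamma^t_ij = (E*[ij,t] - F*[ij,s])/(EG - F^2)
Gamma_sss = 9072/5189, Gamma_sst = 7560/5189, Gamma_stt = 2520/5189, Gamma_tss = 2016/5189, Gamma_tst = 1680/5189, Gamma_ttt = 560/5189
d^2s/dtau^2 = -(Gamma_sss*(0)^2 + 2*Gamma_sst*(0)*(1) + Gamma_stt*(1)^2) = -2520/5189
d^2t/dtau^2 = -(Gamma_tss*(0)^2 + 2*Gamma_tst*(0)*(1) + Gamma_ttt*(1)^2) = -560/5189

Answer: Gamma_sss = 9072/5189, Gamma_sst = 7560/5189, Gamma_stt = 2520/5189, Gamma_tss = 2016/5189, Gamma_tst = 1680/5189, Gamma_ttt = 560/5189; accelerations (d^2s/dtau^2, d^2t/dtau^2) = (-2520/5189, -560/5189)


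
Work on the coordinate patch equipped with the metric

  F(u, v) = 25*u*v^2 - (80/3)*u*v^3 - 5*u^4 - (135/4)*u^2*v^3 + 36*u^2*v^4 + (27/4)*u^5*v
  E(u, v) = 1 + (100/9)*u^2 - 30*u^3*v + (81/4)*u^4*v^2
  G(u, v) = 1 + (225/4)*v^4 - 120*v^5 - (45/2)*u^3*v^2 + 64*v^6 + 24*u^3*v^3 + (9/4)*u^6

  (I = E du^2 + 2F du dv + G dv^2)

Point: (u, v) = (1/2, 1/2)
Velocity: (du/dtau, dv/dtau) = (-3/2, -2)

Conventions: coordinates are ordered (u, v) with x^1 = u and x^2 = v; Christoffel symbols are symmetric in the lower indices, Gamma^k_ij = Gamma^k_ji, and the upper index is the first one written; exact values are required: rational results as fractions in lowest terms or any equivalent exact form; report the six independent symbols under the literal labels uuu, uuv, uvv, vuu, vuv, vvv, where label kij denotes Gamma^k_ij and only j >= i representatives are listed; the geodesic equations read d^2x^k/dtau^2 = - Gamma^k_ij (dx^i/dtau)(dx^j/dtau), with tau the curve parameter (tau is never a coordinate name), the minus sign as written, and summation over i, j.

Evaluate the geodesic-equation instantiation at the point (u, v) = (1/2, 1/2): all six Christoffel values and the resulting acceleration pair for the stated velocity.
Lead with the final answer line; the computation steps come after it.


Answer: Gamma_uuu = 1378/3101, Gamma_uuv = -1431/3101, Gamma_uvv = 1908/3101, Gamma_vuu = 858/3101, Gamma_vuv = -891/3101, Gamma_vvv = 1188/3101; accelerations (d^2u/dtau^2, d^2v/dtau^2) = (-4293/6202, -2673/6202)

E = 5113/2304, F = 583/768, G = 377/256 at the point
E_u = 689/288, E_v = -159/64, F_u = -191/384, F_v = 113/128, G_u = -99/64, G_v = 33/16
EG - F^2 = 3101/1152;  g^inv = (1152/3101) * [[377/256, -583/768], [-583/768, 5113/2304]]
first-kind symbols [ij,l] = (1/2)(d_i g_jl + d_j g_il - d_l g_ij): [uu,u] = E_u/2 = 689/576, [uu,v] = F_u - E_v/2 = 143/192, [uv,u] = E_v/2 = -159/128, [uv,v] = G_u/2 = -99/128, [vv,u] = F_v - G_u/2 = 53/32, [vv,v] = G_v/2 = 33/32
Gamma^u_ij = (G*[ij,u] - F*[ij,v])/(EG - F^2), Gamma^v_ij = (E*[ij,v] - F*[ij,u])/(EG - F^2)
Gamma_uuu = 1378/3101, Gamma_uuv = -1431/3101, Gamma_uvv = 1908/3101, Gamma_vuu = 858/3101, Gamma_vuv = -891/3101, Gamma_vvv = 1188/3101
d^2u/dtau^2 = -(Gamma_uuu*(-3/2)^2 + 2*Gamma_uuv*(-3/2)*(-2) + Gamma_uvv*(-2)^2) = -4293/6202
d^2v/dtau^2 = -(Gamma_vuu*(-3/2)^2 + 2*Gamma_vuv*(-3/2)*(-2) + Gamma_vvv*(-2)^2) = -2673/6202


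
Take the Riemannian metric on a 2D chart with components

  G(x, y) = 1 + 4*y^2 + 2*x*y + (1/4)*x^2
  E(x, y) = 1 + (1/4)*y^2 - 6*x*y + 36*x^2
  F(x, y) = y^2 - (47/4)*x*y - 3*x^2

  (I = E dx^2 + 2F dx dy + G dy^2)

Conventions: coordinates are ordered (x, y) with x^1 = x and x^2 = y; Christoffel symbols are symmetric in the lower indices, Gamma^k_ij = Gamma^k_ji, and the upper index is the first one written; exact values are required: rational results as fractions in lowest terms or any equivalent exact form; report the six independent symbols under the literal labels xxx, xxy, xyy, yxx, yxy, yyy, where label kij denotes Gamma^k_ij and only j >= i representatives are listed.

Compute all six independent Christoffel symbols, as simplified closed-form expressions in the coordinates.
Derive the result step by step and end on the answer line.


E = 1 + (1/4)*y^2 - 6*x*y + 36*x^2; F = y^2 - (47/4)*x*y - 3*x^2; G = 1 + 4*y^2 + 2*x*y + (1/4)*x^2
Gamma^k_ij = (1/2) g^{kl} (d_i g_jl + d_j g_il - d_l g_ij), with g^inv = (1/(EG-F^2)) [[G, -F], [-F, E]]
first partials: E_x = -6*y + 72*x, E_y = (1/2)*y - 6*x, F_x = -(47/4)*y - 6*x, F_y = 2*y - (47/4)*x, G_x = 2*y + (1/2)*x, G_y = 8*y + 2*x
D = EG - F^2 = 1 + (17/4)*y^2 - 4*x*y + (145/4)*x^2
expanded: Gamma^x_xx = (G E_x - 2F F_x + F E_y)/(2D), Gamma^x_xy = (G E_y - F G_x)/(2D), Gamma^x_yy = (2G F_y - G G_x - F G_y)/(2D), Gamma^y_xx = (2E F_x - E E_y - F E_x)/(2D), Gamma^y_xy = (E G_x - F E_y)/(2D), Gamma^y_yy = (E G_y - 2F F_y + F G_x)/(2D); substitute and cancel common factors

Answer: Gamma_xxx = (144*x - 12*y)/(145*x^2 - 16*x*y + 17*y^2 + 4), Gamma_xxy = (-12*x + y)/(145*x^2 - 16*x*y + 17*y^2 + 4), Gamma_xyy = (-48*x + 4*y)/(145*x^2 - 16*x*y + 17*y^2 + 4), Gamma_yxx = (-12*x - 48*y)/(145*x^2 - 16*x*y + 17*y^2 + 4), Gamma_yxy = (x + 4*y)/(145*x^2 - 16*x*y + 17*y^2 + 4), Gamma_yyy = (4*x + 16*y)/(145*x^2 - 16*x*y + 17*y^2 + 4)


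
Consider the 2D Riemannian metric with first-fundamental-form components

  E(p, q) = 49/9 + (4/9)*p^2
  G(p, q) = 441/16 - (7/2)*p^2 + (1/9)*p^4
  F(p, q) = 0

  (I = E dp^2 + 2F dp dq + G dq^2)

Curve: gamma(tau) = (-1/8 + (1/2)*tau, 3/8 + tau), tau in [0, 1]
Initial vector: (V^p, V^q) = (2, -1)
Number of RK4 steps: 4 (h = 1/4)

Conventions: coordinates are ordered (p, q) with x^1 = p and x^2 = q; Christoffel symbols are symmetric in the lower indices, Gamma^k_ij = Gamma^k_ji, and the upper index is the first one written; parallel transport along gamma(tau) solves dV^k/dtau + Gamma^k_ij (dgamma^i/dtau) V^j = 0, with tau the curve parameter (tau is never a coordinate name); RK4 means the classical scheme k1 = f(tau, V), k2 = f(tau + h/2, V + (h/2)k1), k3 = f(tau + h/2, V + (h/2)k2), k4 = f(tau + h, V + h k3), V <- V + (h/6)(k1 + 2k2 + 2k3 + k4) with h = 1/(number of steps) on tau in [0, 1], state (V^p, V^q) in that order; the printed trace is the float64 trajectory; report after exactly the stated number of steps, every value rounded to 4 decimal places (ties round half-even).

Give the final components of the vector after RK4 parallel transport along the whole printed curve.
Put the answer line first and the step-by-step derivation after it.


Answer: V^p = 2.0682, V^q = -0.9754

gamma'(tau) = (1/2, 1); f(tau, V)^k = -Gamma^k_ij(gamma(tau)) gamma'^i(tau) V^j; h = 1/4; intermediate values shown to 6 dp
curve data and Christoffel symbols at the stage parameters:
  tau = 0.000000: gamma = (-0.125000, 0.375000), gamma' = (0.500000, 1.000000); Gamma_ppp = -0.010191, Gamma_ppq = 0.000000, Gamma_pqq = -0.080175, Gamma_qpp = 0.000000, Gamma_qpq = 0.015889, Gamma_qqq = 0.000000
  tau = 0.125000: gamma = (-0.062500, 0.500000), gamma' = (0.500000, 1.000000); Gamma_ppp = -0.005100, Gamma_ppq = 0.000000, Gamma_pqq = -0.040156, Gamma_qpp = 0.000000, Gamma_qpq = 0.007938, Gamma_qqq = 0.000000
  tau = 0.250000: gamma = (0.000000, 0.625000), gamma' = (0.500000, 1.000000); Gamma_ppp = 0.000000, Gamma_ppq = 0.000000, Gamma_pqq = 0.000000, Gamma_qpp = 0.000000, Gamma_qpq = 0.000000, Gamma_qqq = 0.000000
  tau = 0.375000: gamma = (0.062500, 0.750000), gamma' = (0.500000, 1.000000); Gamma_ppp = 0.005100, Gamma_ppq = 0.000000, Gamma_pqq = 0.040156, Gamma_qpp = 0.000000, Gamma_qpq = -0.007938, Gamma_qqq = 0.000000
  tau = 0.500000: gamma = (0.125000, 0.875000), gamma' = (0.500000, 1.000000); Gamma_ppp = 0.010191, Gamma_ppq = 0.000000, Gamma_pqq = 0.080175, Gamma_qpp = 0.000000, Gamma_qpq = -0.015889, Gamma_qqq = 0.000000
  tau = 0.625000: gamma = (0.187500, 1.000000), gamma' = (0.500000, 1.000000); Gamma_ppp = 0.015262, Gamma_ppq = 0.000000, Gamma_pqq = 0.119922, Gamma_qpp = 0.000000, Gamma_qpq = -0.023863, Gamma_qqq = 0.000000
  tau = 0.750000: gamma = (0.250000, 1.125000), gamma' = (0.500000, 1.000000); Gamma_ppp = 0.020305, Gamma_ppq = 0.000000, Gamma_pqq = 0.159264, Gamma_qpp = 0.000000, Gamma_qpq = -0.031873, Gamma_qqq = 0.000000
  tau = 0.875000: gamma = (0.312500, 1.250000), gamma' = (0.500000, 1.000000); Gamma_ppp = 0.025308, Gamma_ppq = 0.000000, Gamma_pqq = 0.198068, Gamma_qpp = 0.000000, Gamma_qpq = -0.039930, Gamma_qqq = 0.000000
  tau = 1.000000: gamma = (0.375000, 1.375000), gamma' = (0.500000, 1.000000); Gamma_ppp = 0.030265, Gamma_ppq = 0.000000, Gamma_pqq = 0.236207, Gamma_qpp = 0.000000, Gamma_qpq = -0.048048, Gamma_qqq = 0.000000
step 0: V^p = 2.0000, V^q = -1.0000
step 1: k1 = (-0.069984, -0.023833), k2 = (-0.035197, -0.011826), k3 = (-0.035126, -0.011867), k4 = (0.000000, 0.000000); V <- V + (h/6)(k1 + 2k2 + 2k3 + k4): V^p = 1.9912, V^q = -1.0030
step 2: k1 = (0.000000, 0.000000), k2 = (0.035197, 0.011826), k3 = (0.035126, 0.011867), k4 = (0.069984, 0.023833); V <- V + (h/6)(k1 + 2k2 + 2k3 + k4): V^p = 2.0000, V^q = -1.0000
step 3: k1 = (0.069984, 0.023833), k2 = (0.104236, 0.036038), k3 = (0.104021, 0.036159), k4 = (0.137256, 0.048782); V <- V + (h/6)(k1 + 2k2 + 2k3 + k4): V^p = 2.0260, V^q = -0.9910
step 4: k1 = (0.137255, 0.048781), k2 = (0.169215, 0.061920), k3 = (0.168839, 0.062113), k4 = (0.199107, 0.075939); V <- V + (h/6)(k1 + 2k2 + 2k3 + k4): V^p = 2.0682, V^q = -0.9754


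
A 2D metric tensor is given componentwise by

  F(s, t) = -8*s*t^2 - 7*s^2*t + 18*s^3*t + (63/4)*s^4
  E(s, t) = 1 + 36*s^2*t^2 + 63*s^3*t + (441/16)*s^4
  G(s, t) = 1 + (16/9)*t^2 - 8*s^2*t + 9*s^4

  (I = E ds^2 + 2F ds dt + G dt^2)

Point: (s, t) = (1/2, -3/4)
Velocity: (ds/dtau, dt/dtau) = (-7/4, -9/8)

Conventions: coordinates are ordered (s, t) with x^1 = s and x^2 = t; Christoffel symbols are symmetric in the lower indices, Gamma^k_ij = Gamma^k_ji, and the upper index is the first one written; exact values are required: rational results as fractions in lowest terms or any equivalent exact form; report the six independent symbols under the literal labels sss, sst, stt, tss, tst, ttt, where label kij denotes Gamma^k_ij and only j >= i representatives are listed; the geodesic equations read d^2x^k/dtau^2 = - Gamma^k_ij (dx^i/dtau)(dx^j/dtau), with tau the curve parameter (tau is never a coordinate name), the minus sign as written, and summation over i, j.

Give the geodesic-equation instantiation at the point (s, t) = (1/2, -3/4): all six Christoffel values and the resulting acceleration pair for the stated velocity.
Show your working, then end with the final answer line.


E = 481/256, F = -105/64, G = 65/16 at the point
E_s = -45/32, E_t = -45/8, F_s = -3/2, F_t = 13/2, G_s = 21/2, G_t = -14/3
EG - F^2 = 1265/256;  g^inv = (256/1265) * [[65/16, 105/64], [105/64, 481/256]]
first-kind symbols [ij,l] = (1/2)(d_i g_jl + d_j g_il - d_l g_ij): [ss,s] = E_s/2 = -45/64, [ss,t] = F_s - E_t/2 = 21/16, [st,s] = E_t/2 = -45/16, [st,t] = G_s/2 = 21/4, [tt,s] = F_t - G_s/2 = 5/4, [tt,t] = G_t/2 = -7/3
Gamma^s_ij = (G*[ij,s] - F*[ij,t])/(EG - F^2), Gamma^t_ij = (E*[ij,t] - F*[ij,s])/(EG - F^2)
Gamma_sss = -36/253, Gamma_sst = -144/253, Gamma_stt = 64/253, Gamma_tss = 336/1265, Gamma_tst = 1344/1265, Gamma_ttt = -1792/3795
d^2s/dtau^2 = -(Gamma_sss*(-7/4)^2 + 2*Gamma_sst*(-7/4)*(-9/8) + Gamma_stt*(-9/8)^2) = 2385/1012
d^2t/dtau^2 = -(Gamma_tss*(-7/4)^2 + 2*Gamma_tst*(-7/4)*(-9/8) + Gamma_ttt*(-9/8)^2) = -1113/253

Answer: Gamma_sss = -36/253, Gamma_sst = -144/253, Gamma_stt = 64/253, Gamma_tss = 336/1265, Gamma_tst = 1344/1265, Gamma_ttt = -1792/3795; accelerations (d^2s/dtau^2, d^2t/dtau^2) = (2385/1012, -1113/253)


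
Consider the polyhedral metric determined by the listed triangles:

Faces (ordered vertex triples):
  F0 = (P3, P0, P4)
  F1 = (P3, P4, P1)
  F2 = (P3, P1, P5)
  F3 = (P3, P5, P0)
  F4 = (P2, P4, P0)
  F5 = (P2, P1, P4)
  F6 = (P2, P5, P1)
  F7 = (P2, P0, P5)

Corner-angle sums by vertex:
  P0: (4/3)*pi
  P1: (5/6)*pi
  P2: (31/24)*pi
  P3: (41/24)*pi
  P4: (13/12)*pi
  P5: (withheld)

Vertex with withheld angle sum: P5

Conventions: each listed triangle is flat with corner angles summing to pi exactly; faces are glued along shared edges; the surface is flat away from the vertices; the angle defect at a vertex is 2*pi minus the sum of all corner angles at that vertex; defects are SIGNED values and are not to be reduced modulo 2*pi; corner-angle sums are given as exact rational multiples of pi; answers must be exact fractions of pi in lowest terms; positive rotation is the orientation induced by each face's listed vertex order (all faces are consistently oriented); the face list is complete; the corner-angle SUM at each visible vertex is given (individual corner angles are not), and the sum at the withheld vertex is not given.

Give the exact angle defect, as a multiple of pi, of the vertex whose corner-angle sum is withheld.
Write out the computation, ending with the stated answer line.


V = 6, E = 12, F = 8; chi = V - E + F = 2
Gauss-Bonnet: total defect = 2*pi*chi = 4*pi; visible defects sum to (15/4)*pi

Answer: defect(P5) = pi/4


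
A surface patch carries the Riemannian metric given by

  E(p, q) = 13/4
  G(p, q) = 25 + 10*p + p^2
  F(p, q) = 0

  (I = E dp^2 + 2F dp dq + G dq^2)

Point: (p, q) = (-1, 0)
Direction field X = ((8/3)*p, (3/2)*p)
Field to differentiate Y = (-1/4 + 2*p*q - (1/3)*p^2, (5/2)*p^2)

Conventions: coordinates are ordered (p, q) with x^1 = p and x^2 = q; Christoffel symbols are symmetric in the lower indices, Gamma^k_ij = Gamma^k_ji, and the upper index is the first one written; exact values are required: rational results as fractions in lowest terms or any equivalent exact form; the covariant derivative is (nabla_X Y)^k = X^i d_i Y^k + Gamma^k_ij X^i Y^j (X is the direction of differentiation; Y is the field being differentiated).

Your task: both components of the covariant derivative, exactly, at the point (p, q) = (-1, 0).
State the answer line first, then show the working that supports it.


Answer: (nabla_X Y)^p = 683/117, (nabla_X Y)^q = 1141/96

E = 13/4, F = 0, G = 16 at the point
E_p = 0, E_q = 0, F_p = 0, F_q = 0, G_p = 8, G_q = 0
EG - F^2 = 52;  g^inv = (1/52) * [[16, 0], [0, 13/4]]
first-kind symbols [ij,l] = (1/2)(d_i g_jl + d_j g_il - d_l g_ij): [pp,p] = E_p/2 = 0, [pp,q] = F_p - E_q/2 = 0, [pq,p] = E_q/2 = 0, [pq,q] = G_p/2 = 4, [qq,p] = F_q - G_p/2 = -4, [qq,q] = G_q/2 = 0
Gamma^p_ij = (G*[ij,p] - F*[ij,q])/(EG - F^2), Gamma^q_ij = (E*[ij,q] - F*[ij,p])/(EG - F^2)
Gamma_ppp = 0, Gamma_ppq = 0, Gamma_pqq = -16/13, Gamma_qpp = 0, Gamma_qpq = 1/4, Gamma_qqq = 0
X = (-8/3, -3/2), Y = (-7/12, 5/2) at the point


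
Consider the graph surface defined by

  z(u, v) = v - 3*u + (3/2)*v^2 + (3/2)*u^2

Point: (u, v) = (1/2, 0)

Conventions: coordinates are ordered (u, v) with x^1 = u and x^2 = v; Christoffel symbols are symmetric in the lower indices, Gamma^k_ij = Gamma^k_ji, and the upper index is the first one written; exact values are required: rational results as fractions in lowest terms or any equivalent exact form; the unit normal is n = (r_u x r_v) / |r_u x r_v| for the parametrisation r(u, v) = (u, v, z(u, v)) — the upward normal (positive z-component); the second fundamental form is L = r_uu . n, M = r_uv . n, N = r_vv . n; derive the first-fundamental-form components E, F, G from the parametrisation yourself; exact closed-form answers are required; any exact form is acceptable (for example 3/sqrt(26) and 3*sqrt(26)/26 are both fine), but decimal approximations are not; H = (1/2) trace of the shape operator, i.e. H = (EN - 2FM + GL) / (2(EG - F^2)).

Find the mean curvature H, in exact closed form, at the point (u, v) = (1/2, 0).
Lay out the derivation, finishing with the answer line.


z_u = -3/2, z_v = 1, z_uu = 3, z_uv = 0, z_vv = 3
E = 13/4, F = -3/2, G = 2; answer radicand W^2 = 17/4
unnormalised second-form numerators: l = 3, m = 0, n = 3; L = l/sqrt(17/4), and similarly M = m/sqrt(W^2), N = n/sqrt(W^2)
H = (E*n - 2*F*m + G*l) / (2*(EG - F^2)*sqrt(W^2)); E*n - 2*F*m + G*l = 63/4, EG - F^2 = 17/4, so H = (63/34)/sqrt(17/4)

Answer: H = 63*sqrt(17)/289


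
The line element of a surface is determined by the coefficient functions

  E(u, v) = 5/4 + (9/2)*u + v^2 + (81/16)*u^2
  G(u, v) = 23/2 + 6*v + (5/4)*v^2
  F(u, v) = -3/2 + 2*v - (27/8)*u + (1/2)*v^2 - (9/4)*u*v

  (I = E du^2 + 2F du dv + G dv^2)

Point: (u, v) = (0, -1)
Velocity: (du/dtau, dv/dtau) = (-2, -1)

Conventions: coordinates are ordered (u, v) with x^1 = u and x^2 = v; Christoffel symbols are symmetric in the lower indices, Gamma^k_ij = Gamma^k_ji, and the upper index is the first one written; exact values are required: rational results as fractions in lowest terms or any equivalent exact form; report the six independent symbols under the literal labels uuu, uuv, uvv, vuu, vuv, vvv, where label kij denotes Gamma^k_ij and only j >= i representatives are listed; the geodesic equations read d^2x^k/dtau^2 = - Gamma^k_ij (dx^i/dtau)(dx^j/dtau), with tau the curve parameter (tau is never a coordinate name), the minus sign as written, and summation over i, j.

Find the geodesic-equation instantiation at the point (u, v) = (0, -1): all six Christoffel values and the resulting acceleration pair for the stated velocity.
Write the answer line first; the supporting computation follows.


Answer: Gamma_uuu = 79/33, Gamma_uuv = -12/11, Gamma_uvv = 64/33, Gamma_vuu = 23/22, Gamma_vuv = -16/33, Gamma_vvv = 37/33; accelerations (d^2u/dtau^2, d^2v/dtau^2) = (-236/33, -37/11)

E = 9/4, F = -3, G = 27/4 at the point
E_u = 9/2, E_v = -2, F_u = -9/8, F_v = 1, G_u = 0, G_v = 7/2
EG - F^2 = 99/16;  g^inv = (16/99) * [[27/4, 3], [3, 9/4]]
first-kind symbols [ij,l] = (1/2)(d_i g_jl + d_j g_il - d_l g_ij): [uu,u] = E_u/2 = 9/4, [uu,v] = F_u - E_v/2 = -1/8, [uv,u] = E_v/2 = -1, [uv,v] = G_u/2 = 0, [vv,u] = F_v - G_u/2 = 1, [vv,v] = G_v/2 = 7/4
Gamma^u_ij = (G*[ij,u] - F*[ij,v])/(EG - F^2), Gamma^v_ij = (E*[ij,v] - F*[ij,u])/(EG - F^2)
Gamma_uuu = 79/33, Gamma_uuv = -12/11, Gamma_uvv = 64/33, Gamma_vuu = 23/22, Gamma_vuv = -16/33, Gamma_vvv = 37/33
d^2u/dtau^2 = -(Gamma_uuu*(-2)^2 + 2*Gamma_uuv*(-2)*(-1) + Gamma_uvv*(-1)^2) = -236/33
d^2v/dtau^2 = -(Gamma_vuu*(-2)^2 + 2*Gamma_vuv*(-2)*(-1) + Gamma_vvv*(-1)^2) = -37/11


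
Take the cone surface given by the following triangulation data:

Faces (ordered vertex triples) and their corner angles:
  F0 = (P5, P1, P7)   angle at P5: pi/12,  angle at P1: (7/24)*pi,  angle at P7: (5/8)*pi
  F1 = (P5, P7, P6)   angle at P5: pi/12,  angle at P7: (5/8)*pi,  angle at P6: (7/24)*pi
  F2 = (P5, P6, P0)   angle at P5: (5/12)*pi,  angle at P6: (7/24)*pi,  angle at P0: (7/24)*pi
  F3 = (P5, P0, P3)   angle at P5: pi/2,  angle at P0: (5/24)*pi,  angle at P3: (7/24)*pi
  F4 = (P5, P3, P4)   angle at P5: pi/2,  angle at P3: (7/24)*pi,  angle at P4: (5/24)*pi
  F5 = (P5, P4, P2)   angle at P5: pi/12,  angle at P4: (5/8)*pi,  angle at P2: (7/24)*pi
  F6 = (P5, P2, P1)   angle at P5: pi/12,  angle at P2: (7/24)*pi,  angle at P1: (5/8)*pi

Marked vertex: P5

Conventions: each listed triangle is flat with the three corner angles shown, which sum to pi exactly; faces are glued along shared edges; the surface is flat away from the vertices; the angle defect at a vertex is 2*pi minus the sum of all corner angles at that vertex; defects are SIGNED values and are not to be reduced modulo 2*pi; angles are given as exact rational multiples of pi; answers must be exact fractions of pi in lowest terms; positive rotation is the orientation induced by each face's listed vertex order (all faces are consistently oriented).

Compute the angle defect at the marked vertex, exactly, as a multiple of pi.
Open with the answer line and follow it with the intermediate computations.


Answer: defect(P5) = pi/4

Sum of corner angles at P5: (7/4)*pi
defect = 2*pi - (7/4)*pi


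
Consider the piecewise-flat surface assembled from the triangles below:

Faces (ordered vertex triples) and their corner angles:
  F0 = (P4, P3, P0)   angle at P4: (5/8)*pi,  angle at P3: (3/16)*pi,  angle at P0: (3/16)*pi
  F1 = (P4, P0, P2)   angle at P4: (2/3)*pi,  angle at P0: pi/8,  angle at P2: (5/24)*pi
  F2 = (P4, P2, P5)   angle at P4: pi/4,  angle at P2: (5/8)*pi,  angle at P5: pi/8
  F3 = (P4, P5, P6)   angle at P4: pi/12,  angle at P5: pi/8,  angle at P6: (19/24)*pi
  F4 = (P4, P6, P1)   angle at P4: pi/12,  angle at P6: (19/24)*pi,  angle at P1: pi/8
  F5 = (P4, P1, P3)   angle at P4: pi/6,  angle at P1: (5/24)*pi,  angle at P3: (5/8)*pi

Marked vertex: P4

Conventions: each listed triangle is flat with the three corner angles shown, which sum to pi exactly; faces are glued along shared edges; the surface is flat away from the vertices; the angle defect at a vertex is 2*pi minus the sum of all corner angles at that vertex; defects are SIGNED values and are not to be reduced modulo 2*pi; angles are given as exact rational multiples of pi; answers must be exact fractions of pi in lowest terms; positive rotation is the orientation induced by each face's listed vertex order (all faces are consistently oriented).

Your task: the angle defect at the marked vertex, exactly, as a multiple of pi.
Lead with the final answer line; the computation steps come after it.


Answer: defect(P4) = pi/8

Sum of corner angles at P4: (15/8)*pi
defect = 2*pi - (15/8)*pi


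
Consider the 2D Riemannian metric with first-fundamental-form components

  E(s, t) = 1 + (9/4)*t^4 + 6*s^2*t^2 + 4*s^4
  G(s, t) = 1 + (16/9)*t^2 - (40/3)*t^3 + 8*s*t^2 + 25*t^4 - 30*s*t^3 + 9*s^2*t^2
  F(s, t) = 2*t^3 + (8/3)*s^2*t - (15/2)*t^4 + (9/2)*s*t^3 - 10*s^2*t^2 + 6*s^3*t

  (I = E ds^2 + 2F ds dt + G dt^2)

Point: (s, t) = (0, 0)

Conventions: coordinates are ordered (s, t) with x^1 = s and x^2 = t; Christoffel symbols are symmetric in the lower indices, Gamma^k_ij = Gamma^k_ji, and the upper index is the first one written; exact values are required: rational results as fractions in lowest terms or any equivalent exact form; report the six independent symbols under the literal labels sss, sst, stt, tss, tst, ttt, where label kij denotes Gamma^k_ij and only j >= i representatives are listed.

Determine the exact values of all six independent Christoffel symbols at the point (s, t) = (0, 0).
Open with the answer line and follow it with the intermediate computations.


Answer: Gamma_sss = 0, Gamma_sst = 0, Gamma_stt = 0, Gamma_tss = 0, Gamma_tst = 0, Gamma_ttt = 0

E = 1, F = 0, G = 1 at the point
E_s = 0, E_t = 0, F_s = 0, F_t = 0, G_s = 0, G_t = 0
EG - F^2 = 1;  g^inv = (1) * [[1, 0], [0, 1]]
first-kind symbols [ij,l] = (1/2)(d_i g_jl + d_j g_il - d_l g_ij): [ss,s] = E_s/2 = 0, [ss,t] = F_s - E_t/2 = 0, [st,s] = E_t/2 = 0, [st,t] = G_s/2 = 0, [tt,s] = F_t - G_s/2 = 0, [tt,t] = G_t/2 = 0
Gamma^s_ij = (G*[ij,s] - F*[ij,t])/(EG - F^2), Gamma^t_ij = (E*[ij,t] - F*[ij,s])/(EG - F^2)


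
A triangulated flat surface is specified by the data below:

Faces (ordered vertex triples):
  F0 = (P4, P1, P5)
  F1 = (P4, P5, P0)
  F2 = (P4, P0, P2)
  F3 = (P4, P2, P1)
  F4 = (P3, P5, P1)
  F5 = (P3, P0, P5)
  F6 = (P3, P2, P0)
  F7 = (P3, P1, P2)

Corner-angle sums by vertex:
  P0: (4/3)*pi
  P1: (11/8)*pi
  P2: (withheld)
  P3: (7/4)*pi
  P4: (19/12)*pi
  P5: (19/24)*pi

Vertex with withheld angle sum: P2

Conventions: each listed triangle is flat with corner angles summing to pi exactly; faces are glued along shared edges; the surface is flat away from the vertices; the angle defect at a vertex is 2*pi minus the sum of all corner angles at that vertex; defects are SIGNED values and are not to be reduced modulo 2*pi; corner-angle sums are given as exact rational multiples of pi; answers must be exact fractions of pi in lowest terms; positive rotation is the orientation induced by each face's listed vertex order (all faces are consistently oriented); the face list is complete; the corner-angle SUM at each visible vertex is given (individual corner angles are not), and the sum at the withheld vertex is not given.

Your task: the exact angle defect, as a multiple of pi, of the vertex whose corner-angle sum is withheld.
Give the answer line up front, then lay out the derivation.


Answer: defect(P2) = (5/6)*pi

V = 6, E = 12, F = 8; chi = V - E + F = 2
Gauss-Bonnet: total defect = 2*pi*chi = 4*pi; visible defects sum to (19/6)*pi


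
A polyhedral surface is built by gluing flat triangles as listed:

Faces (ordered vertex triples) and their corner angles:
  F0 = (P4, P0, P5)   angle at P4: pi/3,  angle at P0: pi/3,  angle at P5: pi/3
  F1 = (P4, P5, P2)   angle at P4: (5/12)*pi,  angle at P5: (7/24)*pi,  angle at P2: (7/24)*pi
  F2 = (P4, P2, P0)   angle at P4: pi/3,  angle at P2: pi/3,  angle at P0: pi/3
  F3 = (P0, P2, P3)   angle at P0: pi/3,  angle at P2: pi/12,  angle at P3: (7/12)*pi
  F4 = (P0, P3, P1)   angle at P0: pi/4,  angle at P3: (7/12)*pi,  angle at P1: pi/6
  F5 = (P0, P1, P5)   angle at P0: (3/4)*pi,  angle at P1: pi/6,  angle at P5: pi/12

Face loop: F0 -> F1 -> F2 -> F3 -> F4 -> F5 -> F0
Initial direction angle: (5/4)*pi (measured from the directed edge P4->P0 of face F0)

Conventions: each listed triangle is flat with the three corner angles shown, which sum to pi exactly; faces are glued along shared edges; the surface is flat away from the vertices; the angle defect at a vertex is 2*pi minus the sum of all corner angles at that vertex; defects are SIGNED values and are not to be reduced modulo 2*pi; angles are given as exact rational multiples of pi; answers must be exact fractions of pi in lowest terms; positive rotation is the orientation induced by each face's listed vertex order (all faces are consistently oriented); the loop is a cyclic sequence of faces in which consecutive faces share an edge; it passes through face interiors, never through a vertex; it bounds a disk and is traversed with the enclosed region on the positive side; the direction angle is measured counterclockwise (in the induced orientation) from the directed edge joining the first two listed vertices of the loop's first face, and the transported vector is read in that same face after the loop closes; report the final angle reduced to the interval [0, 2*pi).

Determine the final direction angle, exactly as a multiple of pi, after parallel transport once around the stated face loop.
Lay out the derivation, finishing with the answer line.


enclosed vertex P0: corner angles sum to 2*pi, defect = 2*pi - 2*pi = 0
enclosed vertex P4: corner angles sum to (13/12)*pi, defect = 2*pi - (13/12)*pi = (11/12)*pi
the final direction is the initial angle plus the enclosed defects, taken mod 2*pi in the induced orientation
final angle = (5/4)*pi + (11/12)*pi = pi/6 (mod 2*pi)

Answer: final direction angle = pi/6


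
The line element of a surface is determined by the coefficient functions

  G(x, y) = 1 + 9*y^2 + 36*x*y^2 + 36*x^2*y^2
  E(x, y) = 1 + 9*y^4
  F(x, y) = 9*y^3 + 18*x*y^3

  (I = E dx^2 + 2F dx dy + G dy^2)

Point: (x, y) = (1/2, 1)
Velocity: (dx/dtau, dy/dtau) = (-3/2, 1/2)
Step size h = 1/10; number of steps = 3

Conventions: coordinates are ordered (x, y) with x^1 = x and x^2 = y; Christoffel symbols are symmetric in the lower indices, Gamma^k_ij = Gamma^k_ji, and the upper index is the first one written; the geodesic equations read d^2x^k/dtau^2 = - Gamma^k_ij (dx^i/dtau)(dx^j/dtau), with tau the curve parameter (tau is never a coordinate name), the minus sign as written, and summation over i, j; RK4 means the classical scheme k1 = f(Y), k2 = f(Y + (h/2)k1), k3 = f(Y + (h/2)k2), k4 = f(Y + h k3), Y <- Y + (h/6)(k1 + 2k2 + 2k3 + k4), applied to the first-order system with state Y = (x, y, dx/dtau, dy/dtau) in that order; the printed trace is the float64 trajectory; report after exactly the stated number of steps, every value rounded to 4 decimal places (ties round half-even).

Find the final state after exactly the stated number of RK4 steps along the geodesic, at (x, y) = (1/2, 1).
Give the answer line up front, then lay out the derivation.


Answer: x = 0.0845, y = 1.2035, dx/dtau = -1.2194, dy/dtau = 0.8819

f(Y) = (dx/dtau, dy/dtau, -Gamma^x_ij Y'^i Y'^j, -Gamma^y_ij Y'^i Y'^j) with the Gammas evaluated at the stage position; h = 0.100000; intermediate values shown to 6 dp
step 0: x = 0.5000, y = 1.0000, dx/dtau = -1.5000, dy/dtau = 0.5000
step 1:
  k1: at (x, y) = (0.500000, 1.000000), (dx/dtau, dy/dtau) = (-1.500000, 0.500000); Gamma_xxx = 0.000000, Gamma_xxy = 0.391304, Gamma_xyy = 0.391304, Gamma_yxx = 0.000000, Gamma_yxy = 0.782609, Gamma_yyy = 0.782609; k1 = (-1.500000, 0.500000, 0.489130, 0.978261)
  k2: at (x, y) = (0.425000, 1.025000), (dx/dtau, dy/dtau) = (-1.475543, 0.548913); Gamma_xxx = 0.000000, Gamma_xxy = 0.447708, Gamma_xyy = 0.404029, Gamma_yxx = 0.000000, Gamma_yxy = 0.808057, Gamma_yyy = 0.729223; k2 = (-1.475543, 0.548913, 0.603501, 1.089246)
  k3: at (x, y) = (0.426223, 1.027446), (dx/dtau, dy/dtau) = (-1.469825, 0.554462); Gamma_xxx = 0.000000, Gamma_xxy = 0.447450, Gamma_xyy = 0.403367, Gamma_yxx = 0.000000, Gamma_yxy = 0.806735, Gamma_yyy = 0.727256; k3 = (-1.469825, 0.554462, 0.605303, 1.091338)
  k4: at (x, y) = (0.353018, 1.055446), (dx/dtau, dy/dtau) = (-1.439470, 0.609134); Gamma_xxx = 0.000000, Gamma_xxy = 0.511823, Gamma_xyy = 0.413658, Gamma_yxx = 0.000000, Gamma_yxy = 0.827316, Gamma_yyy = 0.668641; k4 = (-1.439470, 0.609134, 0.744077, 1.202735)
  Y <- Y + (h/6)(k1 + 2k2 + 2k3 + k4): x = 0.3528, y = 1.0553, dx/dtau = -1.4392, dy/dtau = 0.6090
step 2:
  k1: at (x, y) = (0.352830, 1.055265), (dx/dtau, dy/dtau) = (-1.439153, 0.609036); Gamma_xxx = 0.000000, Gamma_xxy = 0.511937, Gamma_xyy = 0.413730, Gamma_yxx = 0.000000, Gamma_yxy = 0.827461, Gamma_yyy = 0.668726; k1 = (-1.439153, 0.609036, 0.743958, 1.202485)
  k2: at (x, y) = (0.280872, 1.085717), (dx/dtau, dy/dtau) = (-1.401955, 0.669160); Gamma_xxx = 0.000000, Gamma_xxy = 0.584963, Gamma_xyy = 0.420719, Gamma_yxx = 0.000000, Gamma_yxy = 0.841438, Gamma_yyy = 0.605181; k2 = (-1.401955, 0.669160, 0.909158, 1.307775)
  k3: at (x, y) = (0.282732, 1.088723), (dx/dtau, dy/dtau) = (-1.393695, 0.674425); Gamma_xxx = 0.000000, Gamma_xxy = 0.583807, Gamma_xyy = 0.419725, Gamma_yxx = 0.000000, Gamma_yxy = 0.839451, Gamma_yyy = 0.603519; k3 = (-1.393695, 0.674425, 0.906579, 1.303561)
  k4: at (x, y) = (0.213460, 1.122707), (dx/dtau, dy/dtau) = (-1.348495, 0.739392); Gamma_xxx = 0.000000, Gamma_xxy = 0.663396, Gamma_xyy = 0.421577, Gamma_yxx = 0.000000, Gamma_yxy = 0.843153, Gamma_yyy = 0.535809; k4 = (-1.348495, 0.739392, 1.092425, 1.388433)
  Y <- Y + (h/6)(k1 + 2k2 + 2k3 + k4): x = 0.2132, y = 1.1225, dx/dtau = -1.3480, dy/dtau = 0.7393
step 3:
  k1: at (x, y) = (0.213181, 1.122525), (dx/dtau, dy/dtau) = (-1.348022, 0.739263); Gamma_xxx = 0.000000, Gamma_xxy = 0.663676, Gamma_xyy = 0.421658, Gamma_yxx = 0.000000, Gamma_yxy = 0.843315, Gamma_yyy = 0.535789; k1 = (-1.348022, 0.739263, 1.092323, 1.387985)
  k2: at (x, y) = (0.145780, 1.159488), (dx/dtau, dy/dtau) = (-1.293406, 0.808662); Gamma_xxx = 0.000000, Gamma_xxy = 0.749221, Gamma_xyy = 0.417280, Gamma_yxx = 0.000000, Gamma_yxy = 0.834561, Gamma_yyy = 0.464811; k2 = (-1.293406, 0.808662, 1.294388, 1.441825)
  k3: at (x, y) = (0.148510, 1.162958), (dx/dtau, dy/dtau) = (-1.283303, 0.811354); Gamma_xxx = 0.000000, Gamma_xxy = 0.746230, Gamma_xyy = 0.416127, Gamma_yxx = 0.000000, Gamma_yxy = 0.832254, Gamma_yyy = 0.464097; k3 = (-1.283303, 0.811354, 1.280034, 1.427593)
  k4: at (x, y) = (0.084850, 1.203660), (dx/dtau, dy/dtau) = (-1.220019, 0.882022); Gamma_xxx = 0.000000, Gamma_xxy = 0.831921, Gamma_xyy = 0.404225, Gamma_yxx = 0.000000, Gamma_yxy = 0.808449, Gamma_yyy = 0.392820; k4 = (-1.220019, 0.882022, 1.475960, 1.434318)
  Y <- Y + (h/6)(k1 + 2k2 + 2k3 + k4): x = 0.0845, y = 1.2035, dx/dtau = -1.2194, dy/dtau = 0.8819
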